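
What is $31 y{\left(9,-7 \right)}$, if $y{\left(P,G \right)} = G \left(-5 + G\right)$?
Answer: $2604$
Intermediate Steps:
$31 y{\left(9,-7 \right)} = 31 \left(- 7 \left(-5 - 7\right)\right) = 31 \left(\left(-7\right) \left(-12\right)\right) = 31 \cdot 84 = 2604$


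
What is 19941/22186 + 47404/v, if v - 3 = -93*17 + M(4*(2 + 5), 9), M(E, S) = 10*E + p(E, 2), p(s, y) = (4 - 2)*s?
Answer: -513469211/13777506 ≈ -37.269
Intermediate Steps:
p(s, y) = 2*s
M(E, S) = 12*E (M(E, S) = 10*E + 2*E = 12*E)
v = -1242 (v = 3 + (-93*17 + 12*(4*(2 + 5))) = 3 + (-1581 + 12*(4*7)) = 3 + (-1581 + 12*28) = 3 + (-1581 + 336) = 3 - 1245 = -1242)
19941/22186 + 47404/v = 19941/22186 + 47404/(-1242) = 19941*(1/22186) + 47404*(-1/1242) = 19941/22186 - 23702/621 = -513469211/13777506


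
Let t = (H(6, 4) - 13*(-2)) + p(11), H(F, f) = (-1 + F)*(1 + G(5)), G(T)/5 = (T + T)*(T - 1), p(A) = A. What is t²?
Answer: 1085764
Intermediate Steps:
G(T) = 10*T*(-1 + T) (G(T) = 5*((T + T)*(T - 1)) = 5*((2*T)*(-1 + T)) = 5*(2*T*(-1 + T)) = 10*T*(-1 + T))
H(F, f) = -201 + 201*F (H(F, f) = (-1 + F)*(1 + 10*5*(-1 + 5)) = (-1 + F)*(1 + 10*5*4) = (-1 + F)*(1 + 200) = (-1 + F)*201 = -201 + 201*F)
t = 1042 (t = ((-201 + 201*6) - 13*(-2)) + 11 = ((-201 + 1206) + 26) + 11 = (1005 + 26) + 11 = 1031 + 11 = 1042)
t² = 1042² = 1085764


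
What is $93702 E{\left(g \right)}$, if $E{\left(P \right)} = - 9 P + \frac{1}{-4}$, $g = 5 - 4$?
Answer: $- \frac{1733487}{2} \approx -8.6674 \cdot 10^{5}$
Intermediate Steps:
$g = 1$
$E{\left(P \right)} = - \frac{1}{4} - 9 P$ ($E{\left(P \right)} = - 9 P - \frac{1}{4} = - \frac{1}{4} - 9 P$)
$93702 E{\left(g \right)} = 93702 \left(- \frac{1}{4} - 9\right) = 93702 \left(- \frac{37}{4}\right) = - \frac{1733487}{2}$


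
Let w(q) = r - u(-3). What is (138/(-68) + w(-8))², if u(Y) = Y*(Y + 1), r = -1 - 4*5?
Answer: 974169/1156 ≈ 842.71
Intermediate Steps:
r = -21 (r = -1 - 20 = -21)
u(Y) = Y*(1 + Y)
w(q) = -27 (w(q) = -21 - (-3)*(1 - 3) = -21 - (-3)*(-2) = -21 - 1*6 = -21 - 6 = -27)
(138/(-68) + w(-8))² = (138/(-68) - 27)² = (138*(-1/68) - 27)² = (-69/34 - 27)² = (-987/34)² = 974169/1156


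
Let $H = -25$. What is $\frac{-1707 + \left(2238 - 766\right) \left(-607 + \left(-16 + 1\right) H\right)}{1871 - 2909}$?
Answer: $\frac{343211}{1038} \approx 330.65$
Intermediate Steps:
$\frac{-1707 + \left(2238 - 766\right) \left(-607 + \left(-16 + 1\right) H\right)}{1871 - 2909} = \frac{-1707 + \left(2238 - 766\right) \left(-607 + \left(-16 + 1\right) \left(-25\right)\right)}{1871 - 2909} = \frac{-1707 + 1472 \left(-607 - -375\right)}{-1038} = \left(-1707 + 1472 \left(-607 + 375\right)\right) \left(- \frac{1}{1038}\right) = \left(-1707 + 1472 \left(-232\right)\right) \left(- \frac{1}{1038}\right) = \left(-1707 - 341504\right) \left(- \frac{1}{1038}\right) = \left(-343211\right) \left(- \frac{1}{1038}\right) = \frac{343211}{1038}$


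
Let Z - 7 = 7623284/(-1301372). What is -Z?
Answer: -371580/325343 ≈ -1.1421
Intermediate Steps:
Z = 371580/325343 (Z = 7 + 7623284/(-1301372) = 7 + 7623284*(-1/1301372) = 7 - 1905821/325343 = 371580/325343 ≈ 1.1421)
-Z = -1*371580/325343 = -371580/325343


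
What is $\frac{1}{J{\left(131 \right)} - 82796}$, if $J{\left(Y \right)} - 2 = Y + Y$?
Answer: $- \frac{1}{82532} \approx -1.2117 \cdot 10^{-5}$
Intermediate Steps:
$J{\left(Y \right)} = 2 + 2 Y$ ($J{\left(Y \right)} = 2 + \left(Y + Y\right) = 2 + 2 Y$)
$\frac{1}{J{\left(131 \right)} - 82796} = \frac{1}{\left(2 + 2 \cdot 131\right) - 82796} = \frac{1}{\left(2 + 262\right) - 82796} = \frac{1}{264 - 82796} = \frac{1}{-82532} = - \frac{1}{82532}$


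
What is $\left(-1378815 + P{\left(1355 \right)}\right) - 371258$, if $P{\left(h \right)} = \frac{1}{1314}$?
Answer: $- \frac{2299595921}{1314} \approx -1.7501 \cdot 10^{6}$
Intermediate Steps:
$P{\left(h \right)} = \frac{1}{1314}$
$\left(-1378815 + P{\left(1355 \right)}\right) - 371258 = \left(-1378815 + \frac{1}{1314}\right) - 371258 = - \frac{1811762909}{1314} - 371258 = - \frac{2299595921}{1314}$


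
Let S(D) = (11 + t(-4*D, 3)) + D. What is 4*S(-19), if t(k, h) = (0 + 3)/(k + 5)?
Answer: -860/27 ≈ -31.852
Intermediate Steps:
t(k, h) = 3/(5 + k)
S(D) = 11 + D + 3/(5 - 4*D) (S(D) = (11 + 3/(5 - 4*D)) + D = 11 + D + 3/(5 - 4*D))
4*S(-19) = 4*((-3 + (-5 + 4*(-19))*(11 - 19))/(-5 + 4*(-19))) = 4*((-3 + (-5 - 76)*(-8))/(-5 - 76)) = 4*((-3 - 81*(-8))/(-81)) = 4*(-(-3 + 648)/81) = 4*(-1/81*645) = 4*(-215/27) = -860/27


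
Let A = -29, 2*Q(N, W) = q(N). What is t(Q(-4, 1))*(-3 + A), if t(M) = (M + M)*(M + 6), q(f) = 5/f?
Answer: 215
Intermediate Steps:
Q(N, W) = 5/(2*N) (Q(N, W) = (5/N)/2 = 5/(2*N))
t(M) = 2*M*(6 + M) (t(M) = (2*M)*(6 + M) = 2*M*(6 + M))
t(Q(-4, 1))*(-3 + A) = (2*((5/2)/(-4))*(6 + (5/2)/(-4)))*(-3 - 29) = (2*((5/2)*(-¼))*(6 + (5/2)*(-¼)))*(-32) = (2*(-5/8)*(6 - 5/8))*(-32) = (2*(-5/8)*(43/8))*(-32) = -215/32*(-32) = 215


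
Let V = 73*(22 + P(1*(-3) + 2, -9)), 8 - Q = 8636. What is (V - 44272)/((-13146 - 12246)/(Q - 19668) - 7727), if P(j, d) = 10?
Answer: 49442544/9109075 ≈ 5.4278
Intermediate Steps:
Q = -8628 (Q = 8 - 1*8636 = 8 - 8636 = -8628)
V = 2336 (V = 73*(22 + 10) = 73*32 = 2336)
(V - 44272)/((-13146 - 12246)/(Q - 19668) - 7727) = (2336 - 44272)/((-13146 - 12246)/(-8628 - 19668) - 7727) = -41936/(-25392/(-28296) - 7727) = -41936/(-25392*(-1/28296) - 7727) = -41936/(1058/1179 - 7727) = -41936/(-9109075/1179) = -41936*(-1179/9109075) = 49442544/9109075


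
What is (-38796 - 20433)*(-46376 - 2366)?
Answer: 2886939918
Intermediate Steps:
(-38796 - 20433)*(-46376 - 2366) = -59229*(-48742) = 2886939918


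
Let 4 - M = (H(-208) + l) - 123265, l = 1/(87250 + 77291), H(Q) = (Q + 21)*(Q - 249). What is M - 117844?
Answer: -13168874395/164541 ≈ -80034.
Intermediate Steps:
H(Q) = (-249 + Q)*(21 + Q) (H(Q) = (21 + Q)*(-249 + Q) = (-249 + Q)*(21 + Q))
l = 1/164541 ≈ 6.0775e-6
M = 6221295209/164541 (M = 4 - (((-5229 + (-208)² - 228*(-208)) + 1/164541) - 123265) = 4 - (((-5229 + 43264 + 47424) + 1/164541) - 123265) = 4 - ((85459 + 1/164541) - 123265) = 4 - (14061509320/164541 - 123265) = 4 - 1*(-6220637045/164541) = 4 + 6220637045/164541 = 6221295209/164541 ≈ 37810.)
M - 117844 = 6221295209/164541 - 117844 = -13168874395/164541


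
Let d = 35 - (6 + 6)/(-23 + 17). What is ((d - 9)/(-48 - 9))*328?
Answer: -9184/57 ≈ -161.12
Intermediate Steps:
d = 37 (d = 35 - 12/(-6) = 35 - 12*(-1)/6 = 35 - 1*(-2) = 35 + 2 = 37)
((d - 9)/(-48 - 9))*328 = ((37 - 9)/(-48 - 9))*328 = (28/(-57))*328 = (28*(-1/57))*328 = -28/57*328 = -9184/57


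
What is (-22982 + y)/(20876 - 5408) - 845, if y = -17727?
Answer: -13111169/15468 ≈ -847.63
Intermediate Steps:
(-22982 + y)/(20876 - 5408) - 845 = (-22982 - 17727)/(20876 - 5408) - 845 = -40709/15468 - 845 = -13111169/15468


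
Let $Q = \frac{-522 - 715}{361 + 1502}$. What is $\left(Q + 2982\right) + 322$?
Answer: $\frac{6154115}{1863} \approx 3303.3$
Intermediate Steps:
$Q = - \frac{1237}{1863} \approx -0.66398$
$\left(Q + 2982\right) + 322 = \left(- \frac{1237}{1863} + 2982\right) + 322 = \frac{5554229}{1863} + 322 = \frac{6154115}{1863}$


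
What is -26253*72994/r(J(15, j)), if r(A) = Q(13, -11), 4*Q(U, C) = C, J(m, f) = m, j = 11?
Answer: 7665245928/11 ≈ 6.9684e+8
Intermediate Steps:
Q(U, C) = C/4
r(A) = -11/4 (r(A) = (1/4)*(-11) = -11/4)
-26253*72994/r(J(15, j)) = -26253/((-11/4/72994)) = -26253/((-11/4*1/72994)) = -26253/(-11/291976) = -26253*(-291976/11) = 7665245928/11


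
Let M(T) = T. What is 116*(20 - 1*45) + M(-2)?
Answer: -2902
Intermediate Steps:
116*(20 - 1*45) + M(-2) = 116*(20 - 1*45) - 2 = 116*(20 - 45) - 2 = 116*(-25) - 2 = -2900 - 2 = -2902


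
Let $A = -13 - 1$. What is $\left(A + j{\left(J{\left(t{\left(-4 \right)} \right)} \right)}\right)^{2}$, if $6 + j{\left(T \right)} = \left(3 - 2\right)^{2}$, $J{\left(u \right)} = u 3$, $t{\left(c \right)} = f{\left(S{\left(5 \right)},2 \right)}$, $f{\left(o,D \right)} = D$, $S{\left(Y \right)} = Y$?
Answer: $361$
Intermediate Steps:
$A = -14$ ($A = -13 - 1 = -14$)
$t{\left(c \right)} = 2$
$J{\left(u \right)} = 3 u$
$j{\left(T \right)} = -5$ ($j{\left(T \right)} = -6 + \left(3 - 2\right)^{2} = -6 + 1^{2} = -6 + 1 = -5$)
$\left(A + j{\left(J{\left(t{\left(-4 \right)} \right)} \right)}\right)^{2} = \left(-14 - 5\right)^{2} = \left(-19\right)^{2} = 361$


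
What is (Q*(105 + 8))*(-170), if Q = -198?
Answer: 3803580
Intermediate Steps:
(Q*(105 + 8))*(-170) = -198*(105 + 8)*(-170) = -198*113*(-170) = -22374*(-170) = 3803580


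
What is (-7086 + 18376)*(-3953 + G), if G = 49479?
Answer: 513988540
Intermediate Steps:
(-7086 + 18376)*(-3953 + G) = (-7086 + 18376)*(-3953 + 49479) = 11290*45526 = 513988540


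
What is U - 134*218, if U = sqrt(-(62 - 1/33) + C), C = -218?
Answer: -29212 + I*sqrt(304887)/33 ≈ -29212.0 + 16.732*I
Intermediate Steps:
U = I*sqrt(304887)/33 (U = sqrt(-(62 - 1/33) - 218) = sqrt(-1*2045/33 - 218) = sqrt(-2045/33 - 218) = sqrt(-9239/33) = I*sqrt(304887)/33 ≈ 16.732*I)
U - 134*218 = I*sqrt(304887)/33 - 134*218 = I*sqrt(304887)/33 - 29212 = -29212 + I*sqrt(304887)/33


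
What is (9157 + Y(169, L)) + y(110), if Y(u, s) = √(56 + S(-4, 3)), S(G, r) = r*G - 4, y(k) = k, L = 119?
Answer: 9267 + 2*√10 ≈ 9273.3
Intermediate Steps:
S(G, r) = -4 + G*r (S(G, r) = G*r - 4 = -4 + G*r)
Y(u, s) = 2*√10 (Y(u, s) = √(56 + (-4 - 4*3)) = √(56 + (-4 - 12)) = √(56 - 16) = √40 = 2*√10)
(9157 + Y(169, L)) + y(110) = (9157 + 2*√10) + 110 = 9267 + 2*√10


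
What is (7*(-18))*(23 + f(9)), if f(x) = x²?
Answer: -13104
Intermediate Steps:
(7*(-18))*(23 + f(9)) = (7*(-18))*(23 + 9²) = -126*(23 + 81) = -126*104 = -13104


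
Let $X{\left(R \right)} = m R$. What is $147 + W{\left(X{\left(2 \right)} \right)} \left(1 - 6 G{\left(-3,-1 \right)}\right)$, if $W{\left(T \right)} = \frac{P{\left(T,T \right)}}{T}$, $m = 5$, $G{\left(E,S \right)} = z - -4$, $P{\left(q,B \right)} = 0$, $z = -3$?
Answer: $147$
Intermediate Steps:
$G{\left(E,S \right)} = 1$ ($G{\left(E,S \right)} = -3 - -4 = -3 + 4 = 1$)
$X{\left(R \right)} = 5 R$
$W{\left(T \right)} = 0$ ($W{\left(T \right)} = \frac{0}{T} = 0$)
$147 + W{\left(X{\left(2 \right)} \right)} \left(1 - 6 G{\left(-3,-1 \right)}\right) = 147 + 0 \left(1 - 6\right) = 147 + 0 \left(-5\right) = 147 + 0 = 147$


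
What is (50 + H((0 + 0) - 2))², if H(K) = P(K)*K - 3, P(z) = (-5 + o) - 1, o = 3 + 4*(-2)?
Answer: 4761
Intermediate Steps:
o = -5 (o = 3 - 8 = -5)
P(z) = -11 (P(z) = (-5 - 5) - 1 = -10 - 1 = -11)
H(K) = -3 - 11*K (H(K) = -11*K - 3 = -3 - 11*K)
(50 + H((0 + 0) - 2))² = (50 + (-3 - 11*((0 + 0) - 2)))² = (50 + (-3 - 11*(0 - 2)))² = (50 + (-3 - 11*(-2)))² = (50 + (-3 + 22))² = (50 + 19)² = 69² = 4761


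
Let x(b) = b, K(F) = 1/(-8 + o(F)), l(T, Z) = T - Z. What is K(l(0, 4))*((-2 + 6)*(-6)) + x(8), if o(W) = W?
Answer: 10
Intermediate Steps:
K(F) = 1/(-8 + F)
K(l(0, 4))*((-2 + 6)*(-6)) + x(8) = ((-2 + 6)*(-6))/(-8 + (0 - 1*4)) + 8 = (4*(-6))/(-8 + (0 - 4)) + 8 = -24/(-8 - 4) + 8 = -24/(-12) + 8 = -1/12*(-24) + 8 = 2 + 8 = 10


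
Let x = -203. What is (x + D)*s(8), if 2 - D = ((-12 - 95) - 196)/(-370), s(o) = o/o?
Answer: -74673/370 ≈ -201.82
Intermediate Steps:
s(o) = 1
D = 437/370 (D = 2 - ((-12 - 95) - 196)/(-370) = 2 - (-107 - 196)*(-1)/370 = 2 - (-303)*(-1)/370 = 2 - 1*303/370 = 2 - 303/370 = 437/370 ≈ 1.1811)
(x + D)*s(8) = (-203 + 437/370)*1 = -74673/370*1 = -74673/370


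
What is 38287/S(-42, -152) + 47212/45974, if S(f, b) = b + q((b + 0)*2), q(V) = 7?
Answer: -876680399/3333115 ≈ -263.02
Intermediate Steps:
S(f, b) = 7 + b (S(f, b) = b + 7 = 7 + b)
38287/S(-42, -152) + 47212/45974 = 38287/(7 - 152) + 47212/45974 = 38287/(-145) + 47212*(1/45974) = 38287*(-1/145) + 23606/22987 = -38287/145 + 23606/22987 = -876680399/3333115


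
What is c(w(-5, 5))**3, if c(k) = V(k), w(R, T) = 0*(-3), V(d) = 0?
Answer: 0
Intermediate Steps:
w(R, T) = 0
c(k) = 0
c(w(-5, 5))**3 = 0**3 = 0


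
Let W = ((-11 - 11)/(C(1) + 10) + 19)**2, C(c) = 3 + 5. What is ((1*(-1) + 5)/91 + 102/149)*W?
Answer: 252876800/1098279 ≈ 230.25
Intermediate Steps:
C(c) = 8
W = 25600/81 (W = ((-11 - 11)/(8 + 10) + 19)**2 = (-22/18 + 19)**2 = (-22*1/18 + 19)**2 = (-11/9 + 19)**2 = (160/9)**2 = 25600/81 ≈ 316.05)
((1*(-1) + 5)/91 + 102/149)*W = ((1*(-1) + 5)/91 + 102/149)*(25600/81) = ((-1 + 5)*(1/91) + 102*(1/149))*(25600/81) = (4*(1/91) + 102/149)*(25600/81) = (4/91 + 102/149)*(25600/81) = (9878/13559)*(25600/81) = 252876800/1098279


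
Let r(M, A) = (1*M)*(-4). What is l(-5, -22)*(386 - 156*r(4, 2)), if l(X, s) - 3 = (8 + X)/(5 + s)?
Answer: 138336/17 ≈ 8137.4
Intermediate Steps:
r(M, A) = -4*M (r(M, A) = M*(-4) = -4*M)
l(X, s) = 3 + (8 + X)/(5 + s)
l(-5, -22)*(386 - 156*r(4, 2)) = ((23 - 5 + 3*(-22))/(5 - 22))*(386 - (-624)*4) = ((23 - 5 - 66)/(-17))*(386 - 156*(-16)) = (-1/17*(-48))*(386 + 2496) = (48/17)*2882 = 138336/17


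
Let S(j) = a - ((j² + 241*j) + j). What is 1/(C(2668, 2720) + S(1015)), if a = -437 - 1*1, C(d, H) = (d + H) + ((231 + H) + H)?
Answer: -1/1265234 ≈ -7.9037e-7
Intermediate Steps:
C(d, H) = 231 + d + 3*H (C(d, H) = (H + d) + (231 + 2*H) = 231 + d + 3*H)
a = -438 (a = -437 - 1 = -438)
S(j) = -438 - j² - 242*j (S(j) = -438 - ((j² + 241*j) + j) = -438 - (j² + 242*j) = -438 + (-j² - 242*j) = -438 - j² - 242*j)
1/(C(2668, 2720) + S(1015)) = 1/((231 + 2668 + 3*2720) + (-438 - 1*1015² - 242*1015)) = 1/((231 + 2668 + 8160) + (-438 - 1*1030225 - 245630)) = 1/(11059 + (-438 - 1030225 - 245630)) = 1/(11059 - 1276293) = 1/(-1265234) = -1/1265234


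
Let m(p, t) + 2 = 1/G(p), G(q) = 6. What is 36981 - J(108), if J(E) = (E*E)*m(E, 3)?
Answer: 58365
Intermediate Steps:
m(p, t) = -11/6 (m(p, t) = -2 + 1/6 = -11/6)
J(E) = -11*E**2/6 (J(E) = (E*E)*(-11/6) = E**2*(-11/6) = -11*E**2/6)
36981 - J(108) = 36981 - (-11)*108**2/6 = 36981 - (-11)*11664/6 = 36981 - 1*(-21384) = 36981 + 21384 = 58365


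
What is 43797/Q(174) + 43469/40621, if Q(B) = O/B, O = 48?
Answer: 51593607925/324968 ≈ 1.5877e+5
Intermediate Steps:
Q(B) = 48/B
43797/Q(174) + 43469/40621 = 43797/((48/174)) + 43469/40621 = 43797/((48*(1/174))) + 43469*(1/40621) = 43797/(8/29) + 43469/40621 = 43797*(29/8) + 43469/40621 = 1270113/8 + 43469/40621 = 51593607925/324968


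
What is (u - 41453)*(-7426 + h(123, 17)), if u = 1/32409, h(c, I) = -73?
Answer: 10074533619724/32409 ≈ 3.1086e+8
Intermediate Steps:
u = 1/32409 ≈ 3.0856e-5
(u - 41453)*(-7426 + h(123, 17)) = (1/32409 - 41453)*(-7426 - 73) = -1343450276/32409*(-7499) = 10074533619724/32409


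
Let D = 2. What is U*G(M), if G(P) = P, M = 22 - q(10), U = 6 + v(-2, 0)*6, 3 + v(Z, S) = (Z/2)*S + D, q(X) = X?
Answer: 0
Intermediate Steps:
v(Z, S) = -1 + S*Z/2 (v(Z, S) = -3 + ((Z/2)*S + 2) = -3 + (S*Z/2 + 2) = -3 + (2 + S*Z/2) = -1 + S*Z/2)
U = 0 (U = 6 + (-1 + (½)*0*(-2))*6 = 6 + (-1 + 0)*6 = 6 - 1*6 = 6 - 6 = 0)
M = 12 (M = 22 - 1*10 = 22 - 10 = 12)
U*G(M) = 0*12 = 0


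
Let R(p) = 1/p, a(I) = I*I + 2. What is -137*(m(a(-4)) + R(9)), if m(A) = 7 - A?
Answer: 13426/9 ≈ 1491.8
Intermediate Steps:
a(I) = 2 + I**2 (a(I) = I**2 + 2 = 2 + I**2)
-137*(m(a(-4)) + R(9)) = -137*((7 - (2 + (-4)**2)) + 1/9) = -137*((7 - (2 + 16)) + 1/9) = -137*((7 - 1*18) + 1/9) = -137*((7 - 18) + 1/9) = -137*(-11 + 1/9) = -137*(-98/9) = 13426/9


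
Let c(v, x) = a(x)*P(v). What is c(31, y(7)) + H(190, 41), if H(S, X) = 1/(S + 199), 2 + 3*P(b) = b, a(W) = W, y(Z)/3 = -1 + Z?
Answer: 67687/389 ≈ 174.00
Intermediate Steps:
y(Z) = -3 + 3*Z (y(Z) = 3*(-1 + Z) = -3 + 3*Z)
P(b) = -⅔ + b/3
H(S, X) = 1/(199 + S)
c(v, x) = x*(-⅔ + v/3)
c(31, y(7)) + H(190, 41) = (-3 + 3*7)*(-2 + 31)/3 + 1/(199 + 190) = (⅓)*(-3 + 21)*29 + 1/389 = (⅓)*18*29 + 1/389 = 174 + 1/389 = 67687/389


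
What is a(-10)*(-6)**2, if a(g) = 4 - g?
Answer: 504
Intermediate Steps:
a(-10)*(-6)**2 = (4 - 1*(-10))*(-6)**2 = (4 + 10)*36 = 14*36 = 504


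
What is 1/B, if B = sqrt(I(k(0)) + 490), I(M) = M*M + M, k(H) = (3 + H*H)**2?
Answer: sqrt(145)/290 ≈ 0.041523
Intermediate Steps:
k(H) = (3 + H**2)**2
I(M) = M + M**2 (I(M) = M**2 + M = M + M**2)
B = 2*sqrt(145) (B = sqrt((3 + 0**2)**2*(1 + (3 + 0**2)**2) + 490) = sqrt((3 + 0)**2*(1 + (3 + 0)**2) + 490) = sqrt(3**2*(1 + 3**2) + 490) = sqrt(9*(1 + 9) + 490) = sqrt(9*10 + 490) = sqrt(90 + 490) = sqrt(580) = 2*sqrt(145) ≈ 24.083)
1/B = 1/(2*sqrt(145)) = sqrt(145)/290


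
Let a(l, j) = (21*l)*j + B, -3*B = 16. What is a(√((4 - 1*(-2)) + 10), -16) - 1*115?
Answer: -4393/3 ≈ -1464.3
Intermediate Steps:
B = -16/3 (B = -⅓*16 = -16/3 ≈ -5.3333)
a(l, j) = -16/3 + 21*j*l (a(l, j) = (21*l)*j - 16/3 = 21*j*l - 16/3 = -16/3 + 21*j*l)
a(√((4 - 1*(-2)) + 10), -16) - 1*115 = (-16/3 + 21*(-16)*√((4 - 1*(-2)) + 10)) - 1*115 = (-16/3 + 21*(-16)*√((4 + 2) + 10)) - 115 = (-16/3 + 21*(-16)*√(6 + 10)) - 115 = (-16/3 + 21*(-16)*√16) - 115 = (-16/3 + 21*(-16)*4) - 115 = (-16/3 - 1344) - 115 = -4048/3 - 115 = -4393/3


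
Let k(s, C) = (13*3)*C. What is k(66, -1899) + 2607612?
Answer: 2533551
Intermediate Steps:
k(s, C) = 39*C
k(66, -1899) + 2607612 = 39*(-1899) + 2607612 = -74061 + 2607612 = 2533551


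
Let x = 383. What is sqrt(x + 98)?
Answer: sqrt(481) ≈ 21.932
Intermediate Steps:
sqrt(x + 98) = sqrt(383 + 98) = sqrt(481)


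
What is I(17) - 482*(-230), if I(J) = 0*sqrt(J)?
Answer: 110860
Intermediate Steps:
I(J) = 0
I(17) - 482*(-230) = 0 - 482*(-230) = 0 + 110860 = 110860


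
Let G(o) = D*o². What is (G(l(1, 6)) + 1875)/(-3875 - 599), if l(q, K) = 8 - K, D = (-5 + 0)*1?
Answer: -1855/4474 ≈ -0.41462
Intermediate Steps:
D = -5 (D = -5*1 = -5)
G(o) = -5*o²
(G(l(1, 6)) + 1875)/(-3875 - 599) = (-5*(8 - 1*6)² + 1875)/(-3875 - 599) = (-5*(8 - 6)² + 1875)/(-4474) = (-5*2² + 1875)*(-1/4474) = (-5*4 + 1875)*(-1/4474) = (-20 + 1875)*(-1/4474) = 1855*(-1/4474) = -1855/4474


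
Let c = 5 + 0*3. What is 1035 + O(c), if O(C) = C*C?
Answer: 1060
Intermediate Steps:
c = 5 (c = 5 + 0 = 5)
O(C) = C²
1035 + O(c) = 1035 + 5² = 1035 + 25 = 1060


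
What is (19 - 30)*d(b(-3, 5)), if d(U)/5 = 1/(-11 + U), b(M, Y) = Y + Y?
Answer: 55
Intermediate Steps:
b(M, Y) = 2*Y
d(U) = 5/(-11 + U)
(19 - 30)*d(b(-3, 5)) = (19 - 30)*(5/(-11 + 2*5)) = -55/(-11 + 10) = -55/(-1) = -55*(-1) = -11*(-5) = 55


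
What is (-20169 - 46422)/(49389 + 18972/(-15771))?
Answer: -38896543/28847961 ≈ -1.3483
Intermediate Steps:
(-20169 - 46422)/(49389 + 18972/(-15771)) = -66591/(49389 + 18972*(-1/15771)) = -66591/(49389 - 6324/5257) = -66591/259631649/5257 = -66591*5257/259631649 = -38896543/28847961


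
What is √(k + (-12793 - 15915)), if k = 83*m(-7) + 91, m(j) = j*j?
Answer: 5*I*√982 ≈ 156.68*I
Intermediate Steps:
m(j) = j²
k = 4158 (k = 83*(-7)² + 91 = 83*49 + 91 = 4067 + 91 = 4158)
√(k + (-12793 - 15915)) = √(4158 + (-12793 - 15915)) = √(4158 - 28708) = √(-24550) = 5*I*√982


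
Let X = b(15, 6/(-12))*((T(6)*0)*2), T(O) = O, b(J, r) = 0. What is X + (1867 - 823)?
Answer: 1044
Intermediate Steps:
X = 0 (X = 0*((6*0)*2) = 0*(0*2) = 0*0 = 0)
X + (1867 - 823) = 0 + (1867 - 823) = 0 + 1044 = 1044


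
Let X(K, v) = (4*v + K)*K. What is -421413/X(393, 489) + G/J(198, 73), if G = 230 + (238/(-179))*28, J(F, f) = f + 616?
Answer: -6706277087/37951291989 ≈ -0.17671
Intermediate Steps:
J(F, f) = 616 + f
G = 34506/179 (G = 230 + (238*(-1/179))*28 = 230 - 238/179*28 = 230 - 6664/179 = 34506/179 ≈ 192.77)
X(K, v) = K*(K + 4*v) (X(K, v) = (K + 4*v)*K = K*(K + 4*v))
-421413/X(393, 489) + G/J(198, 73) = -421413*1/(393*(393 + 4*489)) + 34506/(179*(616 + 73)) = -421413*1/(393*(393 + 1956)) + (34506/179)/689 = -421413/(393*2349) + (34506/179)*(1/689) = -421413/923157 + 34506/123331 = -421413*1/923157 + 34506/123331 = -140471/307719 + 34506/123331 = -6706277087/37951291989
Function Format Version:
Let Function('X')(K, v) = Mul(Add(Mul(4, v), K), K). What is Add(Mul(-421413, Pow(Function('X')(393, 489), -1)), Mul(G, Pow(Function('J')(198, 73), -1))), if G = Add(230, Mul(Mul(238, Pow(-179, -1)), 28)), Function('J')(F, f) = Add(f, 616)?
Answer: Rational(-6706277087, 37951291989) ≈ -0.17671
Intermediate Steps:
Function('J')(F, f) = Add(616, f)
G = Rational(34506, 179) (G = Add(230, Mul(Mul(238, Rational(-1, 179)), 28)) = Add(230, Mul(Rational(-238, 179), 28)) = Add(230, Rational(-6664, 179)) = Rational(34506, 179) ≈ 192.77)
Function('X')(K, v) = Mul(K, Add(K, Mul(4, v))) (Function('X')(K, v) = Mul(Add(K, Mul(4, v)), K) = Mul(K, Add(K, Mul(4, v))))
Add(Mul(-421413, Pow(Function('X')(393, 489), -1)), Mul(G, Pow(Function('J')(198, 73), -1))) = Add(Mul(-421413, Pow(Mul(393, Add(393, Mul(4, 489))), -1)), Mul(Rational(34506, 179), Pow(Add(616, 73), -1))) = Add(Mul(-421413, Pow(Mul(393, Add(393, 1956)), -1)), Mul(Rational(34506, 179), Pow(689, -1))) = Add(Mul(-421413, Pow(Mul(393, 2349), -1)), Mul(Rational(34506, 179), Rational(1, 689))) = Add(Mul(-421413, Pow(923157, -1)), Rational(34506, 123331)) = Add(Mul(-421413, Rational(1, 923157)), Rational(34506, 123331)) = Add(Rational(-140471, 307719), Rational(34506, 123331)) = Rational(-6706277087, 37951291989)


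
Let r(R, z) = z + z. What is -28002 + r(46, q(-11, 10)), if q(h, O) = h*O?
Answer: -28222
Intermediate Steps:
q(h, O) = O*h
r(R, z) = 2*z
-28002 + r(46, q(-11, 10)) = -28002 + 2*(10*(-11)) = -28002 + 2*(-110) = -28002 - 220 = -28222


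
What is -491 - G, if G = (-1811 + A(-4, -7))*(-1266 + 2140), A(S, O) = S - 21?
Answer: 1604173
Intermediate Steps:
A(S, O) = -21 + S
G = -1604664 (G = (-1811 + (-21 - 4))*(-1266 + 2140) = (-1811 - 25)*874 = -1836*874 = -1604664)
-491 - G = -491 - 1*(-1604664) = -491 + 1604664 = 1604173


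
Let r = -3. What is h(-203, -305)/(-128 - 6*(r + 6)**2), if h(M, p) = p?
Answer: 305/182 ≈ 1.6758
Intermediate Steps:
h(-203, -305)/(-128 - 6*(r + 6)**2) = -305/(-128 - 6*(-3 + 6)**2) = -305/(-128 - 6*3**2) = -305/(-128 - 6*9) = -305/(-128 - 54) = -305/(-182) = -305*(-1/182) = 305/182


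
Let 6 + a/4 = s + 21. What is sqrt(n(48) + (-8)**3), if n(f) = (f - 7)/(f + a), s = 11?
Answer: I*sqrt(2955754)/76 ≈ 22.621*I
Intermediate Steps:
a = 104 (a = -24 + 4*(11 + 21) = -24 + 4*32 = -24 + 128 = 104)
n(f) = (-7 + f)/(104 + f) (n(f) = (f - 7)/(f + 104) = (-7 + f)/(104 + f))
sqrt(n(48) + (-8)**3) = sqrt((-7 + 48)/(104 + 48) + (-8)**3) = sqrt(41/152 - 512) = sqrt(-77783/152) = I*sqrt(2955754)/76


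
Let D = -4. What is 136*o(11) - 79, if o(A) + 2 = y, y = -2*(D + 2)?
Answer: 193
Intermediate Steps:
y = 4 (y = -2*(-4 + 2) = -2*(-2) = 4)
o(A) = 2 (o(A) = -2 + 4 = 2)
136*o(11) - 79 = 136*2 - 79 = 272 - 79 = 193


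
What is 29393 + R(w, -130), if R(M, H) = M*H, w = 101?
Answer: 16263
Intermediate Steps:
R(M, H) = H*M
29393 + R(w, -130) = 29393 - 130*101 = 29393 - 13130 = 16263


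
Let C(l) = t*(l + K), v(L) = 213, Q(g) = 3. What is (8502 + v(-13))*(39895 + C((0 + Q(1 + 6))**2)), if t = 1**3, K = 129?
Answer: 348887595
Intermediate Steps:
t = 1
C(l) = 129 + l (C(l) = 1*(l + 129) = 1*(129 + l) = 129 + l)
(8502 + v(-13))*(39895 + C((0 + Q(1 + 6))**2)) = (8502 + 213)*(39895 + (129 + (0 + 3)**2)) = 8715*(39895 + (129 + 3**2)) = 8715*(39895 + (129 + 9)) = 8715*(39895 + 138) = 8715*40033 = 348887595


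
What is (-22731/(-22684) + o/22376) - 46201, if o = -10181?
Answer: -5862573948733/126894296 ≈ -46200.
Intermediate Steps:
(-22731/(-22684) + o/22376) - 46201 = (-22731/(-22684) - 10181/22376) - 46201 = (-22731*(-1/22684) - 10181*1/22376) - 46201 = (22731/22684 - 10181/22376) - 46201 = 69420763/126894296 - 46201 = -5862573948733/126894296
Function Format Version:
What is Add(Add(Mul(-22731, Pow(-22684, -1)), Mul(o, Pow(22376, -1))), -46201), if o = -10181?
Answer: Rational(-5862573948733, 126894296) ≈ -46200.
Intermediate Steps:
Add(Add(Mul(-22731, Pow(-22684, -1)), Mul(o, Pow(22376, -1))), -46201) = Add(Add(Mul(-22731, Pow(-22684, -1)), Mul(-10181, Pow(22376, -1))), -46201) = Add(Add(Mul(-22731, Rational(-1, 22684)), Mul(-10181, Rational(1, 22376))), -46201) = Add(Add(Rational(22731, 22684), Rational(-10181, 22376)), -46201) = Add(Rational(69420763, 126894296), -46201) = Rational(-5862573948733, 126894296)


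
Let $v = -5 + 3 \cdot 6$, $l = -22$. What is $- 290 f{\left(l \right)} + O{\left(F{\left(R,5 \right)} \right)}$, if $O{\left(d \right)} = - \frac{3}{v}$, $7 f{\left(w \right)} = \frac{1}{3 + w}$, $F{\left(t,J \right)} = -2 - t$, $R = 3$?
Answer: $\frac{3371}{1729} \approx 1.9497$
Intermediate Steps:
$f{\left(w \right)} = \frac{1}{7 \left(3 + w\right)}$
$v = 13$ ($v = -5 + 18 = 13$)
$O{\left(d \right)} = - \frac{3}{13}$
$- 290 f{\left(l \right)} + O{\left(F{\left(R,5 \right)} \right)} = - 290 \frac{1}{7 \left(3 - 22\right)} - \frac{3}{13} = - 290 \frac{1}{7 \left(-19\right)} - \frac{3}{13} = - 290 \cdot \frac{1}{7} \left(- \frac{1}{19}\right) - \frac{3}{13} = \left(-290\right) \left(- \frac{1}{133}\right) - \frac{3}{13} = \frac{290}{133} - \frac{3}{13} = \frac{3371}{1729}$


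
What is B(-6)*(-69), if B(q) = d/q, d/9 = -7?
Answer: -1449/2 ≈ -724.50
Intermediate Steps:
d = -63 (d = 9*(-7) = -63)
B(q) = -63/q
B(-6)*(-69) = -63/(-6)*(-69) = -63*(-⅙)*(-69) = (21/2)*(-69) = -1449/2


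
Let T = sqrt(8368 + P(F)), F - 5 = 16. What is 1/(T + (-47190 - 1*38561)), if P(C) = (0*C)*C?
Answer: -85751/7353225633 - 4*sqrt(523)/7353225633 ≈ -1.1674e-5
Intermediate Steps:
F = 21 (F = 5 + 16 = 21)
P(C) = 0 (P(C) = 0*C = 0)
T = 4*sqrt(523) (T = sqrt(8368 + 0) = sqrt(8368) = 4*sqrt(523) ≈ 91.477)
1/(T + (-47190 - 1*38561)) = 1/(4*sqrt(523) + (-47190 - 1*38561)) = 1/(4*sqrt(523) + (-47190 - 38561)) = 1/(4*sqrt(523) - 85751) = 1/(-85751 + 4*sqrt(523))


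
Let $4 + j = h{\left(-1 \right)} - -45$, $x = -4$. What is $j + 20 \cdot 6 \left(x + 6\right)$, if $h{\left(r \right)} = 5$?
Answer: $286$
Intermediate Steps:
$j = 46$ ($j = -4 + \left(5 - -45\right) = -4 + \left(5 + 45\right) = -4 + 50 = 46$)
$j + 20 \cdot 6 \left(x + 6\right) = 46 + 20 \cdot 6 \left(-4 + 6\right) = 46 + 20 \cdot 6 \cdot 2 = 46 + 20 \cdot 12 = 46 + 240 = 286$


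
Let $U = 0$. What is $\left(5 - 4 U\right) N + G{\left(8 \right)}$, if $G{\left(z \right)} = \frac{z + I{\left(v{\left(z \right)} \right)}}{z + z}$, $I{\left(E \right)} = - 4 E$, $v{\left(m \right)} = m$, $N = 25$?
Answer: $\frac{247}{2} \approx 123.5$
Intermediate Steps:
$G{\left(z \right)} = - \frac{3}{2}$ ($G{\left(z \right)} = \frac{z - 4 z}{z + z} = \frac{\left(-3\right) z}{2 z} = - 3 z \frac{1}{2 z} = - \frac{3}{2}$)
$\left(5 - 4 U\right) N + G{\left(8 \right)} = \left(5 - 0\right) 25 - \frac{3}{2} = \left(5 + 0\right) 25 - \frac{3}{2} = 5 \cdot 25 - \frac{3}{2} = 125 - \frac{3}{2} = \frac{247}{2}$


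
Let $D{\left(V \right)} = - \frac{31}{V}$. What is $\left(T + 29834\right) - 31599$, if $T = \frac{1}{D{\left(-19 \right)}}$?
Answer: $- \frac{54696}{31} \approx -1764.4$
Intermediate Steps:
$T = \frac{19}{31}$ ($T = \frac{1}{\left(-31\right) \frac{1}{-19}} = \frac{1}{\left(-31\right) \left(- \frac{1}{19}\right)} = \frac{1}{\frac{31}{19}} = \frac{19}{31} \approx 0.6129$)
$\left(T + 29834\right) - 31599 = \left(\frac{19}{31} + 29834\right) - 31599 = \frac{924873}{31} - 31599 = - \frac{54696}{31}$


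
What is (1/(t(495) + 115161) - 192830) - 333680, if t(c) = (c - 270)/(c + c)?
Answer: -1333937830948/2533547 ≈ -5.2651e+5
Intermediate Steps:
t(c) = (-270 + c)/(2*c) (t(c) = (-270 + c)/((2*c)) = (-270 + c)*(1/(2*c)) = (-270 + c)/(2*c))
(1/(t(495) + 115161) - 192830) - 333680 = (1/((½)*(-270 + 495)/495 + 115161) - 192830) - 333680 = (1/((½)*(1/495)*225 + 115161) - 192830) - 333680 = (1/(5/22 + 115161) - 192830) - 333680 = (1/(2533547/22) - 192830) - 333680 = (22/2533547 - 192830) - 333680 = -488543867988/2533547 - 333680 = -1333937830948/2533547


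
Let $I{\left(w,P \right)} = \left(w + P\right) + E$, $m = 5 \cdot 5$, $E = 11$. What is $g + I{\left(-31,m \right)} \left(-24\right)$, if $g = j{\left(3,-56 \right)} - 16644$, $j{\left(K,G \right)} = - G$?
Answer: $-16708$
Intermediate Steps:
$m = 25$
$g = -16588$ ($g = \left(-1\right) \left(-56\right) - 16644 = 56 - 16644 = -16588$)
$I{\left(w,P \right)} = 11 + P + w$ ($I{\left(w,P \right)} = \left(w + P\right) + 11 = \left(P + w\right) + 11 = 11 + P + w$)
$g + I{\left(-31,m \right)} \left(-24\right) = -16588 + \left(11 + 25 - 31\right) \left(-24\right) = -16588 + 5 \left(-24\right) = -16588 - 120 = -16708$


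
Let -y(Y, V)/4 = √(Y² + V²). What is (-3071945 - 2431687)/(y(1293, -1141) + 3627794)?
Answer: -1663836928984/1096736810563 - 1834544*√2973730/1096736810563 ≈ -1.5200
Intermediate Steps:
y(Y, V) = -4*√(V² + Y²) (y(Y, V) = -4*√(Y² + V²) = -4*√(V² + Y²))
(-3071945 - 2431687)/(y(1293, -1141) + 3627794) = (-3071945 - 2431687)/(-4*√((-1141)² + 1293²) + 3627794) = -5503632/(-4*√(1301881 + 1671849) + 3627794) = -5503632/(-4*√2973730 + 3627794) = -5503632/(3627794 - 4*√2973730)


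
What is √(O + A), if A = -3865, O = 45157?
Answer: 6*√1147 ≈ 203.20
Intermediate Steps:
√(O + A) = √(45157 - 3865) = √41292 = 6*√1147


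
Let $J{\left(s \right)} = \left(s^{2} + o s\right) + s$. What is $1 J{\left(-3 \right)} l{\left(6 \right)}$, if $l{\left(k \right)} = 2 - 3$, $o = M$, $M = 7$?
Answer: $15$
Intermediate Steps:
$o = 7$
$l{\left(k \right)} = -1$
$J{\left(s \right)} = s^{2} + 8 s$ ($J{\left(s \right)} = \left(s^{2} + 7 s\right) + s = s^{2} + 8 s$)
$1 J{\left(-3 \right)} l{\left(6 \right)} = 1 \left(- 3 \left(8 - 3\right)\right) \left(-1\right) = 1 \left(\left(-3\right) 5\right) \left(-1\right) = 1 \left(-15\right) \left(-1\right) = \left(-15\right) \left(-1\right) = 15$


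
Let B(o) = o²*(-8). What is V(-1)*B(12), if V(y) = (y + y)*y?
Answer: -2304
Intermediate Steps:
B(o) = -8*o²
V(y) = 2*y² (V(y) = (2*y)*y = 2*y²)
V(-1)*B(12) = (2*(-1)²)*(-8*12²) = (2*1)*(-8*144) = 2*(-1152) = -2304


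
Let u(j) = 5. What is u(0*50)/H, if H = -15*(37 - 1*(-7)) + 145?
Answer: -1/103 ≈ -0.0097087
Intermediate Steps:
H = -515 (H = -15*(37 + 7) + 145 = -15*44 + 145 = -660 + 145 = -515)
u(0*50)/H = 5/(-515) = 5*(-1/515) = -1/103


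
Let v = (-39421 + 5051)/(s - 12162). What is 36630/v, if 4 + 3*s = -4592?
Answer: 50161122/3437 ≈ 14594.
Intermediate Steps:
s = -1532 (s = -4/3 + (⅓)*(-4592) = -4/3 - 4592/3 = -1532)
v = 17185/6847 (v = (-39421 + 5051)/(-1532 - 12162) = -34370/(-13694) = -34370*(-1/13694) = 17185/6847 ≈ 2.5099)
36630/v = 36630/(17185/6847) = 36630*(6847/17185) = 50161122/3437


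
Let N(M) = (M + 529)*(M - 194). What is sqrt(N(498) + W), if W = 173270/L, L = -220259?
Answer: sqrt(15146429202627918)/220259 ≈ 558.75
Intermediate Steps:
N(M) = (-194 + M)*(529 + M) (N(M) = (529 + M)*(-194 + M) = (-194 + M)*(529 + M))
W = -173270/220259 (W = 173270/(-220259) = 173270*(-1/220259) = -173270/220259 ≈ -0.78666)
sqrt(N(498) + W) = sqrt((-102626 + 498**2 + 335*498) - 173270/220259) = sqrt((-102626 + 248004 + 166830) - 173270/220259) = sqrt(312208 - 173270/220259) = sqrt(68766448602/220259) = sqrt(15146429202627918)/220259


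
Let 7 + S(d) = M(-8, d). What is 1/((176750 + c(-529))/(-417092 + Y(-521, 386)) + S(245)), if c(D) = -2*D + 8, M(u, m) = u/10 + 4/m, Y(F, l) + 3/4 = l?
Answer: -136124205/1117632923 ≈ -0.12180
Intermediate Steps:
Y(F, l) = -¾ + l
M(u, m) = 4/m + u/10 (M(u, m) = u*(⅒) + 4/m = u/10 + 4/m = 4/m + u/10)
S(d) = -39/5 + 4/d (S(d) = -7 + (4/d + (⅒)*(-8)) = -7 + (4/d - ⅘) = -7 + (-⅘ + 4/d) = -39/5 + 4/d)
c(D) = 8 - 2*D
1/((176750 + c(-529))/(-417092 + Y(-521, 386)) + S(245)) = 1/((176750 + (8 - 2*(-529)))/(-417092 + (-¾ + 386)) + (-39/5 + 4/245)) = 1/((176750 + (8 + 1058))/(-417092 + 1541/4) + (-39/5 + 4*(1/245))) = 1/((176750 + 1066)/(-1666827/4) + (-39/5 + 4/245)) = 1/(177816*(-4/1666827) - 1907/245) = 1/(-237088/555609 - 1907/245) = 1/(-1117632923/136124205) = -136124205/1117632923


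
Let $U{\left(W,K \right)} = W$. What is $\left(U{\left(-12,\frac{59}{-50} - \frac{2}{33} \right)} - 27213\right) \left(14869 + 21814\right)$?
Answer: $-998694675$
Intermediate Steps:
$\left(U{\left(-12,\frac{59}{-50} - \frac{2}{33} \right)} - 27213\right) \left(14869 + 21814\right) = \left(-12 - 27213\right) \left(14869 + 21814\right) = \left(-27225\right) 36683 = -998694675$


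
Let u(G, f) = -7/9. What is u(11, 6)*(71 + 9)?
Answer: -560/9 ≈ -62.222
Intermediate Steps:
u(G, f) = -7/9 (u(G, f) = -7*⅑ = -7/9)
u(11, 6)*(71 + 9) = -7*(71 + 9)/9 = -7/9*80 = -560/9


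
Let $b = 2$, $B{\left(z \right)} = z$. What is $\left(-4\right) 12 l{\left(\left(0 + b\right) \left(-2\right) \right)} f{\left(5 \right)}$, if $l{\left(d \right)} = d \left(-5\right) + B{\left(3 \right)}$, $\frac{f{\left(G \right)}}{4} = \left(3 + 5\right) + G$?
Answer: $-57408$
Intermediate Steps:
$f{\left(G \right)} = 32 + 4 G$ ($f{\left(G \right)} = 4 \left(\left(3 + 5\right) + G\right) = 4 \left(8 + G\right) = 32 + 4 G$)
$l{\left(d \right)} = 3 - 5 d$ ($l{\left(d \right)} = d \left(-5\right) + 3 = - 5 d + 3 = 3 - 5 d$)
$\left(-4\right) 12 l{\left(\left(0 + b\right) \left(-2\right) \right)} f{\left(5 \right)} = \left(-4\right) 12 \left(3 - 5 \left(0 + 2\right) \left(-2\right)\right) \left(32 + 4 \cdot 5\right) = - 48 \left(3 - 5 \cdot 2 \left(-2\right)\right) \left(32 + 20\right) = - 48 \left(3 - -20\right) 52 = - 48 \left(3 + 20\right) 52 = \left(-48\right) 23 \cdot 52 = \left(-1104\right) 52 = -57408$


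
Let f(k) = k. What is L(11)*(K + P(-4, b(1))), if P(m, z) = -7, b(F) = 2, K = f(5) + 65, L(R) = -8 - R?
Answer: -1197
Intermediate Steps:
K = 70 (K = 5 + 65 = 70)
L(11)*(K + P(-4, b(1))) = (-8 - 1*11)*(70 - 7) = (-8 - 11)*63 = -19*63 = -1197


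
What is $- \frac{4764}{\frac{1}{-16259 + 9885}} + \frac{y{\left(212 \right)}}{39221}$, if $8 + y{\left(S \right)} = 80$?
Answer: $\frac{1190974531728}{39221} \approx 3.0366 \cdot 10^{7}$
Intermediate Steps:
$y{\left(S \right)} = 72$ ($y{\left(S \right)} = -8 + 80 = 72$)
$- \frac{4764}{\frac{1}{-16259 + 9885}} + \frac{y{\left(212 \right)}}{39221} = - \frac{4764}{\frac{1}{-16259 + 9885}} + \frac{72}{39221} = - \frac{4764}{\frac{1}{-6374}} + 72 \cdot \frac{1}{39221} = - \frac{4764}{- \frac{1}{6374}} + \frac{72}{39221} = \left(-4764\right) \left(-6374\right) + \frac{72}{39221} = 30365736 + \frac{72}{39221} = \frac{1190974531728}{39221}$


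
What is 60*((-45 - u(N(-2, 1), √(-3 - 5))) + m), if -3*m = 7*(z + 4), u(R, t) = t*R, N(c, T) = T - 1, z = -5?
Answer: -2560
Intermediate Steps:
N(c, T) = -1 + T
u(R, t) = R*t
m = 7/3 (m = -7*(-5 + 4)/3 = -7*(-1)/3 = -⅓*(-7) = 7/3 ≈ 2.3333)
60*((-45 - u(N(-2, 1), √(-3 - 5))) + m) = 60*((-45 - (-1 + 1)*√(-3 - 5)) + 7/3) = 60*((-45 - 0*√(-8)) + 7/3) = 60*((-45 - 0*2*I*√2) + 7/3) = 60*((-45 - 1*0) + 7/3) = 60*((-45 + 0) + 7/3) = 60*(-45 + 7/3) = 60*(-128/3) = -2560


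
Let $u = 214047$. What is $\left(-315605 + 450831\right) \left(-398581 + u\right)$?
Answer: $-24953794684$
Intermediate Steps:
$\left(-315605 + 450831\right) \left(-398581 + u\right) = \left(-315605 + 450831\right) \left(-398581 + 214047\right) = 135226 \left(-184534\right) = -24953794684$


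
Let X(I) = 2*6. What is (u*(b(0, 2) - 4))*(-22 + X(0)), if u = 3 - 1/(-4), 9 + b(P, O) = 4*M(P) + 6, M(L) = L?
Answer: 455/2 ≈ 227.50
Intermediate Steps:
b(P, O) = -3 + 4*P (b(P, O) = -9 + (4*P + 6) = -9 + (6 + 4*P) = -3 + 4*P)
X(I) = 12
u = 13/4 (u = 3 - 1*(-1/4) = 3 + 1/4 = 13/4 ≈ 3.2500)
(u*(b(0, 2) - 4))*(-22 + X(0)) = (13*((-3 + 4*0) - 4)/4)*(-22 + 12) = (13*((-3 + 0) - 4)/4)*(-10) = (13*(-3 - 4)/4)*(-10) = ((13/4)*(-7))*(-10) = -91/4*(-10) = 455/2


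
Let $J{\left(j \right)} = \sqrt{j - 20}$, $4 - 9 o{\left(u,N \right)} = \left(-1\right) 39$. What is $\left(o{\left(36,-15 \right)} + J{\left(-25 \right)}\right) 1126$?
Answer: $\frac{48418}{9} + 3378 i \sqrt{5} \approx 5379.8 + 7553.4 i$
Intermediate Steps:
$o{\left(u,N \right)} = \frac{43}{9}$ ($o{\left(u,N \right)} = \frac{4}{9} - \frac{\left(-1\right) 39}{9} = \frac{4}{9} - - \frac{13}{3} = \frac{4}{9} + \frac{13}{3} = \frac{43}{9}$)
$J{\left(j \right)} = \sqrt{-20 + j}$
$\left(o{\left(36,-15 \right)} + J{\left(-25 \right)}\right) 1126 = \left(\frac{43}{9} + \sqrt{-20 - 25}\right) 1126 = \left(\frac{43}{9} + \sqrt{-45}\right) 1126 = \left(\frac{43}{9} + 3 i \sqrt{5}\right) 1126 = \frac{48418}{9} + 3378 i \sqrt{5}$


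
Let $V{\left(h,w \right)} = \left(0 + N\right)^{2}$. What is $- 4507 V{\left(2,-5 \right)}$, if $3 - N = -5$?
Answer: $-288448$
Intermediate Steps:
$N = 8$ ($N = 3 - -5 = 3 + 5 = 8$)
$V{\left(h,w \right)} = 64$ ($V{\left(h,w \right)} = \left(0 + 8\right)^{2} = 8^{2} = 64$)
$- 4507 V{\left(2,-5 \right)} = \left(-4507\right) 64 = -288448$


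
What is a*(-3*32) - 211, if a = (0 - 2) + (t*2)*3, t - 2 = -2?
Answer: -19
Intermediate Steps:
t = 0 (t = 2 - 2 = 0)
a = -2 (a = (0 - 2) + (0*2)*3 = -2 + 0*3 = -2 + 0 = -2)
a*(-3*32) - 211 = -(-6)*32 - 211 = -2*(-96) - 211 = 192 - 211 = -19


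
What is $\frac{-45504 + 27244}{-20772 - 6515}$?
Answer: $\frac{18260}{27287} \approx 0.66918$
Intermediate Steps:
$\frac{-45504 + 27244}{-20772 - 6515} = - \frac{18260}{-27287} = \left(-18260\right) \left(- \frac{1}{27287}\right) = \frac{18260}{27287}$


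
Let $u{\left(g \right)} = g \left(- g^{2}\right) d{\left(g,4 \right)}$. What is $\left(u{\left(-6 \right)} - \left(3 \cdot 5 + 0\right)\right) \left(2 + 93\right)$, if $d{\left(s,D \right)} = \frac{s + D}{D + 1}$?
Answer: $-9633$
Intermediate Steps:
$d{\left(s,D \right)} = \frac{D + s}{1 + D}$
$u{\left(g \right)} = - g^{3} \left(\frac{4}{5} + \frac{g}{5}\right)$ ($u{\left(g \right)} = g \left(- g^{2}\right) \frac{4 + g}{1 + 4} = - g^{3} \frac{4 + g}{5} = - g^{3} \left(\frac{4}{5} + \frac{g}{5}\right)$)
$\left(u{\left(-6 \right)} - \left(3 \cdot 5 + 0\right)\right) \left(2 + 93\right) = \left(\frac{\left(-6\right)^{3} \left(-4 - -6\right)}{5} - \left(3 \cdot 5 + 0\right)\right) \left(2 + 93\right) = \left(\frac{1}{5} \left(-216\right) \left(-4 + 6\right) - \left(15 + 0\right)\right) 95 = \left(\frac{1}{5} \left(-216\right) 2 - 15\right) 95 = \left(- \frac{432}{5} - 15\right) 95 = \left(- \frac{507}{5}\right) 95 = -9633$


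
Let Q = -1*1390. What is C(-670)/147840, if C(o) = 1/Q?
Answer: -1/205497600 ≈ -4.8662e-9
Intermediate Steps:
Q = -1390
C(o) = -1/1390 (C(o) = 1/(-1390) = -1/1390)
C(-670)/147840 = -1/1390/147840 = -1/1390*1/147840 = -1/205497600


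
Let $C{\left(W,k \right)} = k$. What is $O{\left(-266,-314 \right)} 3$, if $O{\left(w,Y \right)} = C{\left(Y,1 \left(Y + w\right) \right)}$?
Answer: $-1740$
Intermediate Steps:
$O{\left(w,Y \right)} = Y + w$ ($O{\left(w,Y \right)} = 1 \left(Y + w\right) = Y + w$)
$O{\left(-266,-314 \right)} 3 = \left(-314 - 266\right) 3 = \left(-580\right) 3 = -1740$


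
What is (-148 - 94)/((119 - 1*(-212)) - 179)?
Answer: -121/76 ≈ -1.5921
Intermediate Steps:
(-148 - 94)/((119 - 1*(-212)) - 179) = -242/((119 + 212) - 179) = -242/(331 - 179) = -242/152 = -242*1/152 = -121/76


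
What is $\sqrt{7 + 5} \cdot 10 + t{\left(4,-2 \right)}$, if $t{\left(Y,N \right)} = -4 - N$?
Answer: $-2 + 20 \sqrt{3} \approx 32.641$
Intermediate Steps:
$\sqrt{7 + 5} \cdot 10 + t{\left(4,-2 \right)} = \sqrt{7 + 5} \cdot 10 - 2 = \sqrt{12} \cdot 10 + \left(-4 + 2\right) = 2 \sqrt{3} \cdot 10 - 2 = 20 \sqrt{3} - 2 = -2 + 20 \sqrt{3}$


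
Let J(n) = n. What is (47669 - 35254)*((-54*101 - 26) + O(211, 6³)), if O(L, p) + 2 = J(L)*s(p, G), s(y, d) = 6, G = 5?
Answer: -52341640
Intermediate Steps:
O(L, p) = -2 + 6*L (O(L, p) = -2 + L*6 = -2 + 6*L)
(47669 - 35254)*((-54*101 - 26) + O(211, 6³)) = (47669 - 35254)*((-54*101 - 26) + (-2 + 6*211)) = 12415*((-5454 - 26) + (-2 + 1266)) = 12415*(-5480 + 1264) = 12415*(-4216) = -52341640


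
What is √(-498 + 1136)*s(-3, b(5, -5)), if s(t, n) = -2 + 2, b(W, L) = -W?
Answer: 0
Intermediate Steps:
s(t, n) = 0
√(-498 + 1136)*s(-3, b(5, -5)) = √(-498 + 1136)*0 = √638*0 = 0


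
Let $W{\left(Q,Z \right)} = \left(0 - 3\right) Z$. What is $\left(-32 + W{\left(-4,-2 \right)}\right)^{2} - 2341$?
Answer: $-1665$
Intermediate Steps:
$W{\left(Q,Z \right)} = - 3 Z$
$\left(-32 + W{\left(-4,-2 \right)}\right)^{2} - 2341 = \left(-32 - -6\right)^{2} - 2341 = \left(-32 + 6\right)^{2} - 2341 = \left(-26\right)^{2} - 2341 = 676 - 2341 = -1665$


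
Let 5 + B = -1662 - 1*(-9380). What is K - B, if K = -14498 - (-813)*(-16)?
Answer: -35219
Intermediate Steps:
B = 7713 (B = -5 + (-1662 - 1*(-9380)) = -5 + (-1662 + 9380) = -5 + 7718 = 7713)
K = -27506 (K = -14498 - 1*13008 = -14498 - 13008 = -27506)
K - B = -27506 - 1*7713 = -27506 - 7713 = -35219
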